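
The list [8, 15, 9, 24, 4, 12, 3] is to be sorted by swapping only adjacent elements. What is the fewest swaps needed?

Swaps: 13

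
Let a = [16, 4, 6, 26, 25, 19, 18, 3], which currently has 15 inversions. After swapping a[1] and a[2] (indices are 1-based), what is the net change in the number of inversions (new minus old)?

-1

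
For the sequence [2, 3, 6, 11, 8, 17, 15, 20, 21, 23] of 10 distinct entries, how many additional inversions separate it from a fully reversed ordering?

43 inversions short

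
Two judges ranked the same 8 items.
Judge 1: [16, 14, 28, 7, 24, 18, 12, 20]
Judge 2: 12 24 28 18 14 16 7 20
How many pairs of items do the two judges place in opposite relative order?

Assign each item its position (1..8) in the first ordering, then rewrite the second ordering as that position sequence:
positions: 16→1, 14→2, 28→3, 7→4, 24→5, 18→6, 12→7, 20→8
second ordering as positions: [7, 5, 3, 6, 2, 1, 4, 8]
Discordant pairs = inversions in this position sequence.
7: 5, 3, 6, 2, 1, 4 → 6
5: 3, 2, 1, 4 → 4
3: 2, 1 → 2
6: 2, 1, 4 → 3
2: 1 → 1
1: 0
4: 0
8: 0
Total: 6 + 4 + 2 + 3 + 1 + 0 + 0 + 0 = 16

Discordant pairs: 16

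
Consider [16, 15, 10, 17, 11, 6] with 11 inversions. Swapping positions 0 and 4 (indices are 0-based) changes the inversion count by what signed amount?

Positions 0 and 4 hold 16 and 11; after swapping, the array is [11, 15, 10, 17, 16, 6].
Count, for each position, how many later elements it exceeds:
11 → 10, 6 → 2
15 → 10, 6 → 2
10 → 6 → 1
17 → 16, 6 → 2
16 → 6 → 1
6 → none → 0
Sum: 2 + 2 + 1 + 2 + 1 + 0 = 8
Change: 8 − 11 = -3

-3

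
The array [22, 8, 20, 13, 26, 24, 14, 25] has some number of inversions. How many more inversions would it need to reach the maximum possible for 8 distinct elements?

Maximum inversions for 8 distinct elements is C(8, 2) = 8·7/2 = 28.
Current inversions — for each element, count later smaller elements:
22: 4
8: 0
20: 2
13: 0
26: 3
24: 1
14: 0
25: 0
Current total: 4 + 0 + 2 + 0 + 3 + 1 + 0 + 0 = 10
Shortfall: 28 − 10 = 18

18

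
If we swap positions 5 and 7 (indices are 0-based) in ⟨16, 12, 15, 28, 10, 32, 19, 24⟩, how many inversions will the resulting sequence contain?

Positions 5 and 7 hold 32 and 24; after swapping, the array is [16, 12, 15, 28, 10, 24, 19, 32].
For each element, count later entries that are smaller:
16 → 12, 15, 10 → 3
12 → 10 → 1
15 → 10 → 1
28 → 10, 24, 19 → 3
10 → none → 0
24 → 19 → 1
19 → none → 0
32 → none → 0
Sum: 3 + 1 + 1 + 3 + 0 + 1 + 0 + 0 = 9

9 inversions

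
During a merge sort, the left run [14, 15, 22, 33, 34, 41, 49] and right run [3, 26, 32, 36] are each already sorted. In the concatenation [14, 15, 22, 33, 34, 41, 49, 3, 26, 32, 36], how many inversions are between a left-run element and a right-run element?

17

For each element r of the right run, count left-run elements greater than r:
r = 3: 14, 15, 22, 33, 34, 41, 49 → 7
r = 26: 33, 34, 41, 49 → 4
r = 32: 33, 34, 41, 49 → 4
r = 36: 41, 49 → 2
Cross-inversions: 7 + 4 + 4 + 2 = 17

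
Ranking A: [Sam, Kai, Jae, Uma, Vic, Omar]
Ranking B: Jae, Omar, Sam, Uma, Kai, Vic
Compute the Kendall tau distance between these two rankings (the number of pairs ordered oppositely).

7

Assign each item its position (1..6) in the first ordering, then rewrite the second ordering as that position sequence:
positions: Sam→1, Kai→2, Jae→3, Uma→4, Vic→5, Omar→6
second ordering as positions: [3, 6, 1, 4, 2, 5]
Discordant pairs = inversions in this position sequence.
3: 1, 2 → 2
6: 1, 4, 2, 5 → 4
1: 0
4: 2 → 1
2: 0
5: 0
Total: 2 + 4 + 0 + 1 + 0 + 0 = 7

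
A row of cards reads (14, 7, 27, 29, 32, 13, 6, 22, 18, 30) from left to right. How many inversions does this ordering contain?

Out-of-order pairs: 19

Sweep left to right; for each value list the smaller values that follow it:
14 → 7, 13, 6 → 3
7 → 6 → 1
27 → 13, 6, 22, 18 → 4
29 → 13, 6, 22, 18 → 4
32 → 13, 6, 22, 18, 30 → 5
13 → 6 → 1
6 → none → 0
22 → 18 → 1
18 → none → 0
30 → none → 0
Sum: 3 + 1 + 4 + 4 + 5 + 1 + 0 + 1 + 0 + 0 = 19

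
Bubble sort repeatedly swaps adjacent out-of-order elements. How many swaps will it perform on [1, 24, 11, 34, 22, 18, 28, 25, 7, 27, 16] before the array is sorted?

25

Minimum adjacent swaps = number of inversions (each swap of adjacent out-of-order elements removes one inversion and no swap can remove more).
Count inversions — for each element, later elements that are smaller:
1: none → 0
24: 11, 22, 18, 7, 16 → 5
11: 7 → 1
34: 22, 18, 28, 25, 7, 27, 16 → 7
22: 18, 7, 16 → 3
18: 7, 16 → 2
28: 25, 7, 27, 16 → 4
25: 7, 16 → 2
7: none → 0
27: 16 → 1
16: none → 0
Total inversions: 0 + 5 + 1 + 7 + 3 + 2 + 4 + 2 + 0 + 1 + 0 = 25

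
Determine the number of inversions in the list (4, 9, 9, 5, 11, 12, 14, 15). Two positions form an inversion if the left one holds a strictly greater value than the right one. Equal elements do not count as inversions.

2

Element-by-element contributions:
4: 0
9: 1
9: 1
5: 0
11: 0
12: 0
14: 0
15: 0
Sum: 0 + 1 + 1 + 0 + 0 + 0 + 0 + 0 = 2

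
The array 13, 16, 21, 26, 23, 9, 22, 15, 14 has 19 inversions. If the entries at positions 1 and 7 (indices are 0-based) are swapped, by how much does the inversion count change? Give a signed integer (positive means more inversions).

-1

Positions 1 and 7 hold 16 and 15; after swapping, the array is [13, 15, 21, 26, 23, 9, 22, 16, 14].
Count, for each position, how many later elements it exceeds:
13: 1
15: 2
21: 3
26: 5
23: 4
9: 0
22: 2
16: 1
14: 0
Sum: 1 + 2 + 3 + 5 + 4 + 0 + 2 + 1 + 0 = 18
Change: 18 − 19 = -1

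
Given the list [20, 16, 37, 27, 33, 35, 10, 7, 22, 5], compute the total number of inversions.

Element-by-element contributions:
20: 4
16: 3
37: 7
27: 4
33: 4
35: 4
10: 2
7: 1
22: 1
5: 0
Sum: 4 + 3 + 7 + 4 + 4 + 4 + 2 + 1 + 1 + 0 = 30

30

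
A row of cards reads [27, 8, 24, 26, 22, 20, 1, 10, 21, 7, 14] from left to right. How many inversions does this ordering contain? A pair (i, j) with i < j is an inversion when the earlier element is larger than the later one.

39

Count, for each position, how many later elements it exceeds:
27 → 8, 24, 26, 22, 20, 1, 10, 21, 7, 14 → 10
8 → 1, 7 → 2
24 → 22, 20, 1, 10, 21, 7, 14 → 7
26 → 22, 20, 1, 10, 21, 7, 14 → 7
22 → 20, 1, 10, 21, 7, 14 → 6
20 → 1, 10, 7, 14 → 4
1 → none → 0
10 → 7 → 1
21 → 7, 14 → 2
7 → none → 0
14 → none → 0
Sum: 10 + 2 + 7 + 7 + 6 + 4 + 0 + 1 + 2 + 0 + 0 = 39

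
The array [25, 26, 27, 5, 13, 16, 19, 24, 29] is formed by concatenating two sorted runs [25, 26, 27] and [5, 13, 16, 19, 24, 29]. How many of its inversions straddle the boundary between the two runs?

Count, for every r in R, how many entries of L exceed r:
r = 5: 25, 26, 27 → 3
r = 13: 25, 26, 27 → 3
r = 16: 25, 26, 27 → 3
r = 19: 25, 26, 27 → 3
r = 24: 25, 26, 27 → 3
r = 29: none → 0
Cross-inversions: 3 + 3 + 3 + 3 + 3 + 0 = 15

15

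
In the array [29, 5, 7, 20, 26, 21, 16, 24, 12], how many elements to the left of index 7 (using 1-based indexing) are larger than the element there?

The element at index 7 is 16.
Elements before it: 29, 5, 7, 20, 26, 21
Those larger than 16: 29, 20, 26, 21

4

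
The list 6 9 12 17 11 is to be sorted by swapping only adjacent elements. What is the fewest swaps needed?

Minimum adjacent swaps = number of inversions (each swap of adjacent out-of-order elements removes one inversion and no swap can remove more).
Count inversions — for each element, later elements that are smaller:
6: none → 0
9: none → 0
12: 11 → 1
17: 11 → 1
11: none → 0
Total inversions: 0 + 0 + 1 + 1 + 0 = 2

2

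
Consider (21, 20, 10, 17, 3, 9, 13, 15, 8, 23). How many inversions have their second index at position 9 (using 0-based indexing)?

The element at index 9 is 23.
Elements before it: 21, 20, 10, 17, 3, 9, 13, 15, 8
None of them are larger than 23.

0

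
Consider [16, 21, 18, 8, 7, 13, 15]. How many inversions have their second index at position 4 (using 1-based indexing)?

3

The element at index 4 is 8.
Elements before it: 16, 21, 18
Those larger than 8: 16, 21, 18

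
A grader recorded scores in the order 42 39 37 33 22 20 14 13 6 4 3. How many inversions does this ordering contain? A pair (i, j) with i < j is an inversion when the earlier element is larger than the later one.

55 inversions

Sweep left to right; for each value list the smaller values that follow it:
42: 10
39: 9
37: 8
33: 7
22: 6
20: 5
14: 4
13: 3
6: 2
4: 1
3: 0
Sum: 10 + 9 + 8 + 7 + 6 + 5 + 4 + 3 + 2 + 1 + 0 = 55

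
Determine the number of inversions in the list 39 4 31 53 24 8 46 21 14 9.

Element-by-element contributions:
39: 7
4: 0
31: 5
53: 6
24: 4
8: 0
46: 3
21: 2
14: 1
9: 0
Sum: 7 + 0 + 5 + 6 + 4 + 0 + 3 + 2 + 1 + 0 = 28

28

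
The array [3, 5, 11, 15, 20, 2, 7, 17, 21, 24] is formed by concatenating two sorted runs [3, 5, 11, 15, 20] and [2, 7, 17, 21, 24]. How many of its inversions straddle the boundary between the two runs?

9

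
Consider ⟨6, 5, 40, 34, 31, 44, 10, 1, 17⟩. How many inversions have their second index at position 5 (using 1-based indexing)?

The element at index 5 is 31.
Elements before it: 6, 5, 40, 34
Those larger than 31: 40, 34

2 such elements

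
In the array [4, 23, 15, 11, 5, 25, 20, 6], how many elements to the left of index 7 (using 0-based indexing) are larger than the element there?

5

The element at index 7 is 6.
Elements before it: 4, 23, 15, 11, 5, 25, 20
Those larger than 6: 23, 15, 11, 25, 20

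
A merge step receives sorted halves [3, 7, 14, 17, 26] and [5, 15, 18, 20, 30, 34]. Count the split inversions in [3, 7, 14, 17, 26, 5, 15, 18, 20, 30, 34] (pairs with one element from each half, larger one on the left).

8

Count, for every r in R, how many entries of L exceed r:
r = 5: 7, 14, 17, 26 → 4
r = 15: 17, 26 → 2
r = 18: 26 → 1
r = 20: 26 → 1
r = 30: none → 0
r = 34: none → 0
Cross-inversions: 4 + 2 + 1 + 1 + 0 + 0 = 8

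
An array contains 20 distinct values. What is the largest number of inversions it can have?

190 inversions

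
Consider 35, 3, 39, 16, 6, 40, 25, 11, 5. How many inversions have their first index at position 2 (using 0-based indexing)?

The element at index 2 is 39.
Elements after it: 16, 6, 40, 25, 11, 5
Those smaller than 39: 16, 6, 25, 11, 5

5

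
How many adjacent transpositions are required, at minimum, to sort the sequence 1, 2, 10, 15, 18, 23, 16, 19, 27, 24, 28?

There are 4 swaps.

Each adjacent swap fixes exactly one inversion, so the minimum swap count equals the number of inversions.
Count inversions — for each element, later elements that are smaller:
1: none → 0
2: none → 0
10: none → 0
15: none → 0
18: 16 → 1
23: 16, 19 → 2
16: none → 0
19: none → 0
27: 24 → 1
24: none → 0
28: none → 0
Total inversions: 0 + 0 + 0 + 0 + 1 + 2 + 0 + 0 + 1 + 0 + 0 = 4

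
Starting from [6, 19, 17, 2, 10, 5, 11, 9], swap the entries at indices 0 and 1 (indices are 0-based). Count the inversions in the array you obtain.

Positions 0 and 1 hold 6 and 19; after swapping, the array is [19, 6, 17, 2, 10, 5, 11, 9].
Sweep left to right; for each value list the smaller values that follow it:
19 → 6, 17, 2, 10, 5, 11, 9 → 7
6 → 2, 5 → 2
17 → 2, 10, 5, 11, 9 → 5
2 → none → 0
10 → 5, 9 → 2
5 → none → 0
11 → 9 → 1
9 → none → 0
Sum: 7 + 2 + 5 + 0 + 2 + 0 + 1 + 0 = 17

Inversions: 17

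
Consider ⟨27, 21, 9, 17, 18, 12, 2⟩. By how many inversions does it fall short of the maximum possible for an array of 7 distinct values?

4

Maximum inversions for 7 distinct elements is C(7, 2) = 7·6/2 = 21.
Current inversions — for each element, count later smaller elements:
27: 6
21: 5
9: 1
17: 2
18: 2
12: 1
2: 0
Current total: 6 + 5 + 1 + 2 + 2 + 1 + 0 = 17
Shortfall: 21 − 17 = 4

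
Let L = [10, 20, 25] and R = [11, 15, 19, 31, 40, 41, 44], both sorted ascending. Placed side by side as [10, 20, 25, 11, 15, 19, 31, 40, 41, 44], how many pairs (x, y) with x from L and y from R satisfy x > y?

6

Count, for every r in R, how many entries of L exceed r:
r = 11: 20, 25 → 2
r = 15: 20, 25 → 2
r = 19: 20, 25 → 2
r = 31: none → 0
r = 40: none → 0
r = 41: none → 0
r = 44: none → 0
Cross-inversions: 2 + 2 + 2 + 0 + 0 + 0 + 0 = 6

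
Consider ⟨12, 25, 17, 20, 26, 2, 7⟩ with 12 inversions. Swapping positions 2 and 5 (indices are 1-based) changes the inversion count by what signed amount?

Positions 2 and 5 hold 25 and 26; after swapping, the array is [12, 26, 17, 20, 25, 2, 7].
Sweep left to right; for each value list the smaller values that follow it:
12 → 2, 7 → 2
26 → 17, 20, 25, 2, 7 → 5
17 → 2, 7 → 2
20 → 2, 7 → 2
25 → 2, 7 → 2
2 → none → 0
7 → none → 0
Sum: 2 + 5 + 2 + 2 + 2 + 0 + 0 = 13
Change: 13 − 12 = +1

+1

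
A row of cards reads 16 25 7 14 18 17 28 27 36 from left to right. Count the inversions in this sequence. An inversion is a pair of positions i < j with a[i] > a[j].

Count, for each position, how many later elements it exceeds:
16: 2
25: 4
7: 0
14: 0
18: 1
17: 0
28: 1
27: 0
36: 0
Sum: 2 + 4 + 0 + 0 + 1 + 0 + 1 + 0 + 0 = 8

8 inversions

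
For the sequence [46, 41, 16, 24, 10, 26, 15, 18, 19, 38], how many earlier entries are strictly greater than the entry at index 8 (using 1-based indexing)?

The element at index 8 is 18.
Elements before it: 46, 41, 16, 24, 10, 26, 15
Those larger than 18: 46, 41, 24, 26

4 such elements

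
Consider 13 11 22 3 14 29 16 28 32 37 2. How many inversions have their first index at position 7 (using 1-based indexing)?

1

The element at index 7 is 16.
Elements after it: 28, 32, 37, 2
Those smaller than 16: 2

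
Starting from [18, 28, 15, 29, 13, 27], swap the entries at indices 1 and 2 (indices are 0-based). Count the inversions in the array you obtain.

7

Positions 1 and 2 hold 28 and 15; after swapping, the array is [18, 15, 28, 29, 13, 27].
Sweep left to right; for each value list the smaller values that follow it:
18 → 15, 13 → 2
15 → 13 → 1
28 → 13, 27 → 2
29 → 13, 27 → 2
13 → none → 0
27 → none → 0
Sum: 2 + 1 + 2 + 2 + 0 + 0 = 7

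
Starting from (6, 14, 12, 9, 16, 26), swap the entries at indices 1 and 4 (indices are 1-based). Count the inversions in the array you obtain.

Positions 1 and 4 hold 6 and 9; after swapping, the array is [9, 14, 12, 6, 16, 26].
Sweep left to right; for each value list the smaller values that follow it:
9 → 6 → 1
14 → 12, 6 → 2
12 → 6 → 1
6 → none → 0
16 → none → 0
26 → none → 0
Sum: 1 + 2 + 1 + 0 + 0 + 0 = 4

4 inversions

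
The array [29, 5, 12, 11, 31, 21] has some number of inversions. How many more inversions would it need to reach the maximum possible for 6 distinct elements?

9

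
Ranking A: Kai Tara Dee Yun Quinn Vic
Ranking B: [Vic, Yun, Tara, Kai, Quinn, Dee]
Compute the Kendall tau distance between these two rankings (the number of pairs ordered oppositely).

10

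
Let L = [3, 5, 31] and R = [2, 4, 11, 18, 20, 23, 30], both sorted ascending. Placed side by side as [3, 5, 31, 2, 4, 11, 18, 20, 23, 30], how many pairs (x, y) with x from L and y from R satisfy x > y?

There are 10 split inversions.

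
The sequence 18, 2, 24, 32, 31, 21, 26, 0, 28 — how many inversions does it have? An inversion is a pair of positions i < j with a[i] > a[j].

Inversions: 16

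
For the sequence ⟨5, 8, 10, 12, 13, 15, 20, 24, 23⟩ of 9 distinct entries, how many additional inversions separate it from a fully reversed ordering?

35 inversions short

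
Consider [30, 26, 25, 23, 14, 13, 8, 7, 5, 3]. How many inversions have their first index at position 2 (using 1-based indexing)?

8

The element at index 2 is 26.
Elements after it: 25, 23, 14, 13, 8, 7, 5, 3
Those smaller than 26: 25, 23, 14, 13, 8, 7, 5, 3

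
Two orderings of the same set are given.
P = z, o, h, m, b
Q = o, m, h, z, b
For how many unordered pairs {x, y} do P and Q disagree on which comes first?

4

Assign each item its position (1..5) in the first ordering, then rewrite the second ordering as that position sequence:
positions: z→1, o→2, h→3, m→4, b→5
second ordering as positions: [2, 4, 3, 1, 5]
Discordant pairs = inversions in this position sequence.
2: 1 → 1
4: 3, 1 → 2
3: 1 → 1
1: 0
5: 0
Total: 1 + 2 + 1 + 0 + 0 = 4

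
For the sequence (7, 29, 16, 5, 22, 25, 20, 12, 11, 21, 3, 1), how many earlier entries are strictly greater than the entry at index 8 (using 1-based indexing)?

5

The element at index 8 is 12.
Elements before it: 7, 29, 16, 5, 22, 25, 20
Those larger than 12: 29, 16, 22, 25, 20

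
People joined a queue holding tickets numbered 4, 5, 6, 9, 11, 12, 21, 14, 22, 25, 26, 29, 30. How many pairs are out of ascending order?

Count, for each position, how many later elements it exceeds:
4: 0
5: 0
6: 0
9: 0
11: 0
12: 0
21: 1
14: 0
22: 0
25: 0
26: 0
29: 0
30: 0
Sum: 0 + 0 + 0 + 0 + 0 + 0 + 1 + 0 + 0 + 0 + 0 + 0 + 0 = 1

Inversions: 1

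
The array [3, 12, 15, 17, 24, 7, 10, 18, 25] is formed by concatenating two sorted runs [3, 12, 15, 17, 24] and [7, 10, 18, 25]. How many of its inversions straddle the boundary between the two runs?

9

Take each right-half value and tally the left-half values above it:
r = 7: 12, 15, 17, 24 → 4
r = 10: 12, 15, 17, 24 → 4
r = 18: 24 → 1
r = 25: none → 0
Cross-inversions: 4 + 4 + 1 + 0 = 9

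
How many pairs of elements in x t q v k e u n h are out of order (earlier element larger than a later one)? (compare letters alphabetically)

Sweep left to right; for each value list the smaller values that follow it:
x → t, q, v, k, e, u, n, h → 8
t → q, k, e, n, h → 5
q → k, e, n, h → 4
v → k, e, u, n, h → 5
k → e, h → 2
e → none → 0
u → n, h → 2
n → h → 1
h → none → 0
Sum: 8 + 5 + 4 + 5 + 2 + 0 + 2 + 1 + 0 = 27

27 out-of-order pairs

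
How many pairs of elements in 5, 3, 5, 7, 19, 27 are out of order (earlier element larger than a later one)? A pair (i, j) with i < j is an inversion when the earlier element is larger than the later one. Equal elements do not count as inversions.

1

Element-by-element contributions:
5 → 3 → 1
3 → none → 0
5 → none → 0
7 → none → 0
19 → none → 0
27 → none → 0
Sum: 1 + 0 + 0 + 0 + 0 + 0 = 1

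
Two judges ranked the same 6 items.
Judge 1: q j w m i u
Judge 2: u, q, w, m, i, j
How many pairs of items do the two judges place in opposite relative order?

Assign each item its position (1..6) in the first ordering, then rewrite the second ordering as that position sequence:
positions: q→1, j→2, w→3, m→4, i→5, u→6
second ordering as positions: [6, 1, 3, 4, 5, 2]
Discordant pairs = inversions in this position sequence.
6: 1, 3, 4, 5, 2 → 5
1: 0
3: 2 → 1
4: 2 → 1
5: 2 → 1
2: 0
Total: 5 + 0 + 1 + 1 + 1 + 0 = 8

8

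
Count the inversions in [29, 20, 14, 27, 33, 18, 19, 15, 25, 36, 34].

Count, for each position, how many later elements it exceeds:
29 → 20, 14, 27, 18, 19, 15, 25 → 7
20 → 14, 18, 19, 15 → 4
14 → none → 0
27 → 18, 19, 15, 25 → 4
33 → 18, 19, 15, 25 → 4
18 → 15 → 1
19 → 15 → 1
15 → none → 0
25 → none → 0
36 → 34 → 1
34 → none → 0
Sum: 7 + 4 + 0 + 4 + 4 + 1 + 1 + 0 + 0 + 1 + 0 = 22

22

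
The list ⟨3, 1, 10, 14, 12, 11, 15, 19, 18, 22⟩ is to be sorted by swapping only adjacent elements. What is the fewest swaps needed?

Minimum adjacent swaps = number of inversions (each swap of adjacent out-of-order elements removes one inversion and no swap can remove more).
Count inversions — for each element, later elements that are smaller:
3: 1 → 1
1: none → 0
10: none → 0
14: 12, 11 → 2
12: 11 → 1
11: none → 0
15: none → 0
19: 18 → 1
18: none → 0
22: none → 0
Total inversions: 1 + 0 + 0 + 2 + 1 + 0 + 0 + 1 + 0 + 0 = 5

5 swaps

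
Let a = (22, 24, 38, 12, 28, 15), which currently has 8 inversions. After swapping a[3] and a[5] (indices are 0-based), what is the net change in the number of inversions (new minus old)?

+1

Positions 3 and 5 hold 12 and 15; after swapping, the array is [22, 24, 38, 15, 28, 12].
For each element, count later entries that are smaller:
22: 2
24: 2
38: 3
15: 1
28: 1
12: 0
Sum: 2 + 2 + 3 + 1 + 1 + 0 = 9
Change: 9 − 8 = +1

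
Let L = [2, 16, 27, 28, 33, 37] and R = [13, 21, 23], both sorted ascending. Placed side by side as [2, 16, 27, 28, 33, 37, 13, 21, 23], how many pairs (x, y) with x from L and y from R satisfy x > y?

Count, for every r in R, how many entries of L exceed r:
r = 13: 16, 27, 28, 33, 37 → 5
r = 21: 27, 28, 33, 37 → 4
r = 23: 27, 28, 33, 37 → 4
Cross-inversions: 5 + 4 + 4 = 13

13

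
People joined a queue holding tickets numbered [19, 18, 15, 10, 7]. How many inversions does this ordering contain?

10

Listing every pair i<j with a[i]>a[j] (using 0-based positions):
(0,1): 19 > 18
(0,2): 19 > 15
(0,3): 19 > 10
(0,4): 19 > 7
(1,2): 18 > 15
(1,3): 18 > 10
(1,4): 18 > 7
(2,3): 15 > 10
(2,4): 15 > 7
(3,4): 10 > 7
That's 10 pairs.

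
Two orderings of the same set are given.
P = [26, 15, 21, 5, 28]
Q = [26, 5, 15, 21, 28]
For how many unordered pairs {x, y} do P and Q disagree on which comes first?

2 disagreeing pairs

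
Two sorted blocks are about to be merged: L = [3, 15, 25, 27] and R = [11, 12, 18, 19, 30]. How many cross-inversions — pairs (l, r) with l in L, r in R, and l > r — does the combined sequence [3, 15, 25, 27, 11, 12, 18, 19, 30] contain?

10 cross-inversions

Take each right-half value and tally the left-half values above it:
r = 11: 15, 25, 27 → 3
r = 12: 15, 25, 27 → 3
r = 18: 25, 27 → 2
r = 19: 25, 27 → 2
r = 30: none → 0
Cross-inversions: 3 + 3 + 2 + 2 + 0 = 10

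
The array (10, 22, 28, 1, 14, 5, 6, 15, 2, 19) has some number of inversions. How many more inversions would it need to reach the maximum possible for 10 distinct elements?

Maximum inversions for 10 distinct elements is C(10, 2) = 10·9/2 = 45.
Current inversions — for each element, count later smaller elements:
10: 4
22: 7
28: 7
1: 0
14: 3
5: 1
6: 1
15: 1
2: 0
19: 0
Current total: 4 + 7 + 7 + 0 + 3 + 1 + 1 + 1 + 0 + 0 = 24
Shortfall: 45 − 24 = 21

21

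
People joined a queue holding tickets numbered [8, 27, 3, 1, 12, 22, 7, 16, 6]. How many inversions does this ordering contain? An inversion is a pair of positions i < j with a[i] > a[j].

Sweep left to right; for each value list the smaller values that follow it:
8: 4
27: 7
3: 1
1: 0
12: 2
22: 3
7: 1
16: 1
6: 0
Sum: 4 + 7 + 1 + 0 + 2 + 3 + 1 + 1 + 0 = 19

19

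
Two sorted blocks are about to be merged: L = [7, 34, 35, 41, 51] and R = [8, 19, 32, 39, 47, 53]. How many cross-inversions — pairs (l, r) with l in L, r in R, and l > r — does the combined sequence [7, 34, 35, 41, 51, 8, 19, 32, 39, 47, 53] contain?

Take each right-half value and tally the left-half values above it:
r = 8: 34, 35, 41, 51 → 4
r = 19: 34, 35, 41, 51 → 4
r = 32: 34, 35, 41, 51 → 4
r = 39: 41, 51 → 2
r = 47: 51 → 1
r = 53: none → 0
Cross-inversions: 4 + 4 + 4 + 2 + 1 + 0 = 15

15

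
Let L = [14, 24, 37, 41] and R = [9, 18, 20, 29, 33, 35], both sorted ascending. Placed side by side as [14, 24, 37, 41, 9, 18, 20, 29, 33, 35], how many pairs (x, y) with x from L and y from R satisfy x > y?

16 cross-inversions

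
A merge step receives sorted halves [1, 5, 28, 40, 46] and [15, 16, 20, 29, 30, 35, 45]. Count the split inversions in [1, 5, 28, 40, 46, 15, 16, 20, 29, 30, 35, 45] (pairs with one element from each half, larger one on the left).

Count, for every r in R, how many entries of L exceed r:
r = 15: 28, 40, 46 → 3
r = 16: 28, 40, 46 → 3
r = 20: 28, 40, 46 → 3
r = 29: 40, 46 → 2
r = 30: 40, 46 → 2
r = 35: 40, 46 → 2
r = 45: 46 → 1
Cross-inversions: 3 + 3 + 3 + 2 + 2 + 2 + 1 = 16

16 split inversions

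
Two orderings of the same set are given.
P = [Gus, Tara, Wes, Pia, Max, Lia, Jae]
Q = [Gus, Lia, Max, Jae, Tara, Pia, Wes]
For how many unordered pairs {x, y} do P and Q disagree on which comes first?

Disagreeing pairs: 11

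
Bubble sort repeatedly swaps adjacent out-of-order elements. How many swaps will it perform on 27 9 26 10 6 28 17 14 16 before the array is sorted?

Each adjacent swap fixes exactly one inversion, so the minimum swap count equals the number of inversions.
Count inversions — for each element, later elements that are smaller:
27: 9, 26, 10, 6, 17, 14, 16 → 7
9: 6 → 1
26: 10, 6, 17, 14, 16 → 5
10: 6 → 1
6: none → 0
28: 17, 14, 16 → 3
17: 14, 16 → 2
14: none → 0
16: none → 0
Total inversions: 7 + 1 + 5 + 1 + 0 + 3 + 2 + 0 + 0 = 19

There are 19 adjacent swaps.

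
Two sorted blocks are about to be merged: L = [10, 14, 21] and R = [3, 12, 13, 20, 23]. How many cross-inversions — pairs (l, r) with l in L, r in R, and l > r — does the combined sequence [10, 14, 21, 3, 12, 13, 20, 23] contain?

8 split inversions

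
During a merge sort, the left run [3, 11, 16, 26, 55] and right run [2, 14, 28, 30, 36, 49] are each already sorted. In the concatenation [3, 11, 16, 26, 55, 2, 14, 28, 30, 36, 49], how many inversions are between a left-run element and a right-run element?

There are 12 cross-inversions.

Count, for every r in R, how many entries of L exceed r:
r = 2: 3, 11, 16, 26, 55 → 5
r = 14: 16, 26, 55 → 3
r = 28: 55 → 1
r = 30: 55 → 1
r = 36: 55 → 1
r = 49: 55 → 1
Cross-inversions: 5 + 3 + 1 + 1 + 1 + 1 = 12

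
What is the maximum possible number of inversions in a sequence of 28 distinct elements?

The maximum occurs when the array is in strictly decreasing order: every one of the C(28, 2) pairs is inverted.
C(28, 2) = 28·27/2 = 378

378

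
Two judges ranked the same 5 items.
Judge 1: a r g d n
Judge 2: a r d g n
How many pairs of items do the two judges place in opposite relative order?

1

Assign each item its position (1..5) in the first ordering, then rewrite the second ordering as that position sequence:
positions: a→1, r→2, g→3, d→4, n→5
second ordering as positions: [1, 2, 4, 3, 5]
Discordant pairs = inversions in this position sequence.
1: 0
2: 0
4: 3 → 1
3: 0
5: 0
Total: 0 + 0 + 1 + 0 + 0 = 1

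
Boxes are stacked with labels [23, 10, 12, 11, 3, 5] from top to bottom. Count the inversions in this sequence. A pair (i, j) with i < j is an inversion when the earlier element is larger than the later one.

12 inversions

Count, for each position, how many later elements it exceeds:
23: 5
10: 2
12: 3
11: 2
3: 0
5: 0
Sum: 5 + 2 + 3 + 2 + 0 + 0 = 12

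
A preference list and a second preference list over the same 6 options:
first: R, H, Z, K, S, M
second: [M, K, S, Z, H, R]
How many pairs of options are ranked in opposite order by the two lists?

14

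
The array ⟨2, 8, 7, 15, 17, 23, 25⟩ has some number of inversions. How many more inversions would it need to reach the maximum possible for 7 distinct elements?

Maximum inversions for 7 distinct elements is C(7, 2) = 7·6/2 = 21.
Current inversions — for each element, count later smaller elements:
2: 0
8: 1
7: 0
15: 0
17: 0
23: 0
25: 0
Current total: 0 + 1 + 0 + 0 + 0 + 0 + 0 = 1
Shortfall: 21 − 1 = 20

20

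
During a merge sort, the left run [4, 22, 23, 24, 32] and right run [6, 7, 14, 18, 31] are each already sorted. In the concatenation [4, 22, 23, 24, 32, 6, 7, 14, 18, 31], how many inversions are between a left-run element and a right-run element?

For each element r of the right run, count left-run elements greater than r:
r = 6: 22, 23, 24, 32 → 4
r = 7: 22, 23, 24, 32 → 4
r = 14: 22, 23, 24, 32 → 4
r = 18: 22, 23, 24, 32 → 4
r = 31: 32 → 1
Cross-inversions: 4 + 4 + 4 + 4 + 1 = 17

17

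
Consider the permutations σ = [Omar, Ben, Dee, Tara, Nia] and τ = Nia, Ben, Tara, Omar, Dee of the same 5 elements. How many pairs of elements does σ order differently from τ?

7

Assign each item its position (1..5) in the first ordering, then rewrite the second ordering as that position sequence:
positions: Omar→1, Ben→2, Dee→3, Tara→4, Nia→5
second ordering as positions: [5, 2, 4, 1, 3]
Discordant pairs = inversions in this position sequence.
5: 2, 4, 1, 3 → 4
2: 1 → 1
4: 1, 3 → 2
1: 0
3: 0
Total: 4 + 1 + 2 + 0 + 0 = 7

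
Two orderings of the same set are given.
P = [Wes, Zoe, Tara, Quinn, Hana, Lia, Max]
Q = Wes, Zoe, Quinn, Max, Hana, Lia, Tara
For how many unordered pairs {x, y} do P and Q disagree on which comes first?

6 disagreeing pairs

Assign each item its position (1..7) in the first ordering, then rewrite the second ordering as that position sequence:
positions: Wes→1, Zoe→2, Tara→3, Quinn→4, Hana→5, Lia→6, Max→7
second ordering as positions: [1, 2, 4, 7, 5, 6, 3]
Discordant pairs = inversions in this position sequence.
1: 0
2: 0
4: 3 → 1
7: 5, 6, 3 → 3
5: 3 → 1
6: 3 → 1
3: 0
Total: 0 + 0 + 1 + 3 + 1 + 1 + 0 = 6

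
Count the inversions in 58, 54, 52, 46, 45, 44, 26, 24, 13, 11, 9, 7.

Sweep left to right; for each value list the smaller values that follow it:
58 → 54, 52, 46, 45, 44, 26, 24, 13, 11, 9, 7 → 11
54 → 52, 46, 45, 44, 26, 24, 13, 11, 9, 7 → 10
52 → 46, 45, 44, 26, 24, 13, 11, 9, 7 → 9
46 → 45, 44, 26, 24, 13, 11, 9, 7 → 8
45 → 44, 26, 24, 13, 11, 9, 7 → 7
44 → 26, 24, 13, 11, 9, 7 → 6
26 → 24, 13, 11, 9, 7 → 5
24 → 13, 11, 9, 7 → 4
13 → 11, 9, 7 → 3
11 → 9, 7 → 2
9 → 7 → 1
7 → none → 0
Sum: 11 + 10 + 9 + 8 + 7 + 6 + 5 + 4 + 3 + 2 + 1 + 0 = 66

Inversions: 66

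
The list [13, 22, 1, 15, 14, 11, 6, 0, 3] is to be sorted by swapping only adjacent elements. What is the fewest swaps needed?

Minimum adjacent swaps = number of inversions (each swap of adjacent out-of-order elements removes one inversion and no swap can remove more).
Count inversions — for each element, later elements that are smaller:
13: 1, 11, 6, 0, 3 → 5
22: 1, 15, 14, 11, 6, 0, 3 → 7
1: 0 → 1
15: 14, 11, 6, 0, 3 → 5
14: 11, 6, 0, 3 → 4
11: 6, 0, 3 → 3
6: 0, 3 → 2
0: none → 0
3: none → 0
Total inversions: 5 + 7 + 1 + 5 + 4 + 3 + 2 + 0 + 0 = 27

27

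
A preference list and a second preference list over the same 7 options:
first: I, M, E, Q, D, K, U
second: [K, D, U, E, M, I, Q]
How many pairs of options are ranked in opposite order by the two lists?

Assign each item its position (1..7) in the first ordering, then rewrite the second ordering as that position sequence:
positions: I→1, M→2, E→3, Q→4, D→5, K→6, U→7
second ordering as positions: [6, 5, 7, 3, 2, 1, 4]
Discordant pairs = inversions in this position sequence.
6: 5, 3, 2, 1, 4 → 5
5: 3, 2, 1, 4 → 4
7: 3, 2, 1, 4 → 4
3: 2, 1 → 2
2: 1 → 1
1: 0
4: 0
Total: 5 + 4 + 4 + 2 + 1 + 0 + 0 = 16

16 pairs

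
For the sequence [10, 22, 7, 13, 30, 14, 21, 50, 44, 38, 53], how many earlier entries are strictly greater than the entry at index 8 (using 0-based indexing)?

The element at index 8 is 44.
Elements before it: 10, 22, 7, 13, 30, 14, 21, 50
Those larger than 44: 50

1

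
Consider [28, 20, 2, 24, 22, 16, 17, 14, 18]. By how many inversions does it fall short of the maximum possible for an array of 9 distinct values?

Maximum inversions for 9 distinct elements is C(9, 2) = 9·8/2 = 36.
Current inversions — for each element, count later smaller elements:
28: 8
20: 5
2: 0
24: 5
22: 4
16: 1
17: 1
14: 0
18: 0
Current total: 8 + 5 + 0 + 5 + 4 + 1 + 1 + 0 + 0 = 24
Shortfall: 36 − 24 = 12

12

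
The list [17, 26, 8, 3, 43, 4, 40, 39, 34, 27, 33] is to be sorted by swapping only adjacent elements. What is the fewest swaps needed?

The minimum number of adjacent swaps to sort an array equals its inversion count, since every such swap removes exactly one inversion.
Count inversions — for each element, later elements that are smaller:
17: 8, 3, 4 → 3
26: 8, 3, 4 → 3
8: 3, 4 → 2
3: none → 0
43: 4, 40, 39, 34, 27, 33 → 6
4: none → 0
40: 39, 34, 27, 33 → 4
39: 34, 27, 33 → 3
34: 27, 33 → 2
27: none → 0
33: none → 0
Total inversions: 3 + 3 + 2 + 0 + 6 + 0 + 4 + 3 + 2 + 0 + 0 = 23

23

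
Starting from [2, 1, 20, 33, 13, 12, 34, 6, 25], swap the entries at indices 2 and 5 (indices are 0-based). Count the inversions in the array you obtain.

10

Positions 2 and 5 hold 20 and 12; after swapping, the array is [2, 1, 12, 33, 13, 20, 34, 6, 25].
For each element, count later entries that are smaller:
2 → 1 → 1
1 → none → 0
12 → 6 → 1
33 → 13, 20, 6, 25 → 4
13 → 6 → 1
20 → 6 → 1
34 → 6, 25 → 2
6 → none → 0
25 → none → 0
Sum: 1 + 0 + 1 + 4 + 1 + 1 + 2 + 0 + 0 = 10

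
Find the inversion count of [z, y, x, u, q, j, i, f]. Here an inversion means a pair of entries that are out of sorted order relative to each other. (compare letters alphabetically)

28

Element-by-element contributions:
z → y, x, u, q, j, i, f → 7
y → x, u, q, j, i, f → 6
x → u, q, j, i, f → 5
u → q, j, i, f → 4
q → j, i, f → 3
j → i, f → 2
i → f → 1
f → none → 0
Sum: 7 + 6 + 5 + 4 + 3 + 2 + 1 + 0 = 28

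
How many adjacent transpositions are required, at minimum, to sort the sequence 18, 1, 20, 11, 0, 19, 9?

Swaps: 12

The minimum number of adjacent swaps to sort an array equals its inversion count, since every such swap removes exactly one inversion.
Count inversions — for each element, later elements that are smaller:
18: 1, 11, 0, 9 → 4
1: 0 → 1
20: 11, 0, 19, 9 → 4
11: 0, 9 → 2
0: none → 0
19: 9 → 1
9: none → 0
Total inversions: 4 + 1 + 4 + 2 + 0 + 1 + 0 = 12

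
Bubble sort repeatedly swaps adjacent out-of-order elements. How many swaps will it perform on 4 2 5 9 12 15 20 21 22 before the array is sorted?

1 swap

The minimum number of adjacent swaps to sort an array equals its inversion count, since every such swap removes exactly one inversion.
Count inversions — for each element, later elements that are smaller:
4: 2 → 1
2: none → 0
5: none → 0
9: none → 0
12: none → 0
15: none → 0
20: none → 0
21: none → 0
22: none → 0
Total inversions: 1 + 0 + 0 + 0 + 0 + 0 + 0 + 0 + 0 = 1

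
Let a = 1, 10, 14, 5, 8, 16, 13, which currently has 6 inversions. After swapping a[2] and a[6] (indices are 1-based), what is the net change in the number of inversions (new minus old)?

+3

Positions 2 and 6 hold 10 and 16; after swapping, the array is [1, 16, 14, 5, 8, 10, 13].
Element-by-element contributions:
1 → none → 0
16 → 14, 5, 8, 10, 13 → 5
14 → 5, 8, 10, 13 → 4
5 → none → 0
8 → none → 0
10 → none → 0
13 → none → 0
Sum: 0 + 5 + 4 + 0 + 0 + 0 + 0 = 9
Change: 9 − 6 = +3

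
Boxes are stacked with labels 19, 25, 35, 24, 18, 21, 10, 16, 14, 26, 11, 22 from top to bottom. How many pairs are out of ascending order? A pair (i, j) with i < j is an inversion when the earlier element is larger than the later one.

For each element, count later entries that are smaller:
19 → 18, 10, 16, 14, 11 → 5
25 → 24, 18, 21, 10, 16, 14, 11, 22 → 8
35 → 24, 18, 21, 10, 16, 14, 26, 11, 22 → 9
24 → 18, 21, 10, 16, 14, 11, 22 → 7
18 → 10, 16, 14, 11 → 4
21 → 10, 16, 14, 11 → 4
10 → none → 0
16 → 14, 11 → 2
14 → 11 → 1
26 → 11, 22 → 2
11 → none → 0
22 → none → 0
Sum: 5 + 8 + 9 + 7 + 4 + 4 + 0 + 2 + 1 + 2 + 0 + 0 = 42

42 inversions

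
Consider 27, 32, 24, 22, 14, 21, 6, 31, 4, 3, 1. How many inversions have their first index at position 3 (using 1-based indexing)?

7

The element at index 3 is 24.
Elements after it: 22, 14, 21, 6, 31, 4, 3, 1
Those smaller than 24: 22, 14, 21, 6, 4, 3, 1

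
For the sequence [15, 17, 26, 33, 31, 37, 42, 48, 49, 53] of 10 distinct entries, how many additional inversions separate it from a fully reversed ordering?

44 inversions short

Maximum inversions for 10 distinct elements is C(10, 2) = 10·9/2 = 45.
Current inversions — for each element, count later smaller elements:
15: 0
17: 0
26: 0
33: 1
31: 0
37: 0
42: 0
48: 0
49: 0
53: 0
Current total: 0 + 0 + 0 + 1 + 0 + 0 + 0 + 0 + 0 + 0 = 1
Shortfall: 45 − 1 = 44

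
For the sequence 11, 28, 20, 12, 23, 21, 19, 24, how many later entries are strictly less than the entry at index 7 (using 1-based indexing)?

The element at index 7 is 19.
Elements after it: 24
None of them are smaller than 19.

0 such elements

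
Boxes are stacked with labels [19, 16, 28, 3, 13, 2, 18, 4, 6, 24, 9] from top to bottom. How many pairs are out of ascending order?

31 inversions

Count, for each position, how many later elements it exceeds:
19 → 16, 3, 13, 2, 18, 4, 6, 9 → 8
16 → 3, 13, 2, 4, 6, 9 → 6
28 → 3, 13, 2, 18, 4, 6, 24, 9 → 8
3 → 2 → 1
13 → 2, 4, 6, 9 → 4
2 → none → 0
18 → 4, 6, 9 → 3
4 → none → 0
6 → none → 0
24 → 9 → 1
9 → none → 0
Sum: 8 + 6 + 8 + 1 + 4 + 0 + 3 + 0 + 0 + 1 + 0 = 31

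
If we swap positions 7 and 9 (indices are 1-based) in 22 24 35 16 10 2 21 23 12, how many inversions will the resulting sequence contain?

Positions 7 and 9 hold 21 and 12; after swapping, the array is [22, 24, 35, 16, 10, 2, 12, 23, 21].
Element-by-element contributions:
22 → 16, 10, 2, 12, 21 → 5
24 → 16, 10, 2, 12, 23, 21 → 6
35 → 16, 10, 2, 12, 23, 21 → 6
16 → 10, 2, 12 → 3
10 → 2 → 1
2 → none → 0
12 → none → 0
23 → 21 → 1
21 → none → 0
Sum: 5 + 6 + 6 + 3 + 1 + 0 + 0 + 1 + 0 = 22

22 inversions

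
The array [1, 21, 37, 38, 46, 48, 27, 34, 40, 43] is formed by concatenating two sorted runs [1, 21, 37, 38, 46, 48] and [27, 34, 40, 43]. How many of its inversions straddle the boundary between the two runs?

12 split inversions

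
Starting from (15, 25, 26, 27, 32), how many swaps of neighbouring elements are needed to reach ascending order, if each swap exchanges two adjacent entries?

0 swaps

Minimum adjacent swaps = number of inversions (each swap of adjacent out-of-order elements removes one inversion and no swap can remove more).
Count inversions — for each element, later elements that are smaller:
15: none → 0
25: none → 0
26: none → 0
27: none → 0
32: none → 0
Total inversions: 0 + 0 + 0 + 0 + 0 = 0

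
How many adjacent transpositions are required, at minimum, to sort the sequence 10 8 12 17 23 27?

1

The minimum number of adjacent swaps to sort an array equals its inversion count, since every such swap removes exactly one inversion.
Count inversions — for each element, later elements that are smaller:
10: 8 → 1
8: none → 0
12: none → 0
17: none → 0
23: none → 0
27: none → 0
Total inversions: 1 + 0 + 0 + 0 + 0 + 0 = 1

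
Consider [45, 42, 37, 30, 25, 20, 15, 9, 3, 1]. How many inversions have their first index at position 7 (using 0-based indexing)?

2

The element at index 7 is 9.
Elements after it: 3, 1
Those smaller than 9: 3, 1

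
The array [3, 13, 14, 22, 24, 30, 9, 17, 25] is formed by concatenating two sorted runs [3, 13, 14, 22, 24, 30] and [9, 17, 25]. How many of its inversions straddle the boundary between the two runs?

For each element r of the right run, count left-run elements greater than r:
r = 9: 13, 14, 22, 24, 30 → 5
r = 17: 22, 24, 30 → 3
r = 25: 30 → 1
Cross-inversions: 5 + 3 + 1 = 9

9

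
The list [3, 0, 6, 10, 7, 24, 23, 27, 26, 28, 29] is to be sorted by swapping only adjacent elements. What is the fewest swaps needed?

Adjacent swaps: 4

Each adjacent swap fixes exactly one inversion, so the minimum swap count equals the number of inversions.
Count inversions — for each element, later elements that are smaller:
3: 0 → 1
0: none → 0
6: none → 0
10: 7 → 1
7: none → 0
24: 23 → 1
23: none → 0
27: 26 → 1
26: none → 0
28: none → 0
29: none → 0
Total inversions: 1 + 0 + 0 + 1 + 0 + 1 + 0 + 1 + 0 + 0 + 0 = 4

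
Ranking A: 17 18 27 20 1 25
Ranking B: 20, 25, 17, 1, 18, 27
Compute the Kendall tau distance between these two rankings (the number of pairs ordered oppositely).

Assign each item its position (1..6) in the first ordering, then rewrite the second ordering as that position sequence:
positions: 17→1, 18→2, 27→3, 20→4, 1→5, 25→6
second ordering as positions: [4, 6, 1, 5, 2, 3]
Discordant pairs = inversions in this position sequence.
4: 1, 2, 3 → 3
6: 1, 5, 2, 3 → 4
1: 0
5: 2, 3 → 2
2: 0
3: 0
Total: 3 + 4 + 0 + 2 + 0 + 0 = 9

9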